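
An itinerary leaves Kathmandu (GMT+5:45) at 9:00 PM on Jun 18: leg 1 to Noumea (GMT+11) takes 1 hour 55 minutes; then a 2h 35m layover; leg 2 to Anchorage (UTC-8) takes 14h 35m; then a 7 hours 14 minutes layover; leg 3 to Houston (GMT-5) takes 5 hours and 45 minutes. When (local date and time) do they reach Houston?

Convert departure to UTC: 9:00 PM − 5:45 = 3:15 PM UTC on Jun 18.
Add 1 hour 55 minutes leg 1 → 5:10 PM UTC.
Add 2 hours and 35 minutes layover in Noumea → 7:45 PM UTC.
Add 14 hours 35 minutes leg 2 → 10:20 AM UTC (Jun 19).
Add 7 hours and 14 minutes layover in Anchorage → 5:34 PM UTC.
Add 5 hours and 45 minutes leg 3 → 11:19 PM UTC.
Houston is UTC−5:00, so local arrival = 11:19 PM − 5:00 = 6:19 PM on Jun 19.

6:19 PM on June 19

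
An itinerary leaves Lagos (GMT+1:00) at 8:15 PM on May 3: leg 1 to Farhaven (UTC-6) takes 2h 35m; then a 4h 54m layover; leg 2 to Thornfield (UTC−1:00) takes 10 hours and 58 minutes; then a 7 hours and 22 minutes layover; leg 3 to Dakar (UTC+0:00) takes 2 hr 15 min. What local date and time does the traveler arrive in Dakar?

11:19 PM on May 4

Convert departure to UTC: 8:15 PM − 1:00 = 7:15 PM UTC on May 3.
Add 2 hours 35 minutes leg 1 → 9:50 PM UTC.
Add 4 hours 54 minutes layover in Farhaven → 2:44 AM UTC (May 4).
Add 10 hours 58 minutes leg 2 → 1:42 PM UTC.
Add 7 hours and 22 minutes layover in Thornfield → 9:04 PM UTC.
Add 2 hours and 15 minutes leg 3 → 11:19 PM UTC.
Dakar is UTC+0, so local arrival is the same: 11:19 PM on May 4.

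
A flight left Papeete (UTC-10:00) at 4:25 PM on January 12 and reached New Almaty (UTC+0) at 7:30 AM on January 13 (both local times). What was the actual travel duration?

5 hours 5 minutes

Departure in UTC: 4:25 PM + 10:00 = 2:25 AM on Jan 13.
Arrival is already UTC: 7:30 AM on Jan 13.
Elapsed = 7:30 AM − 2:25 AM = 5 hours 5 minutes.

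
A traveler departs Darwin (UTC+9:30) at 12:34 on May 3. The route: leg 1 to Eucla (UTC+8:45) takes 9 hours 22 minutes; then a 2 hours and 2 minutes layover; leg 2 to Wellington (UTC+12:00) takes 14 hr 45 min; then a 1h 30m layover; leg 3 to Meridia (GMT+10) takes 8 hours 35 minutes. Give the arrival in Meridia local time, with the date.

Convert departure to UTC: 12:34 − 9:30 = 03:04 UTC on May 3.
Add 9 hours and 22 minutes leg 1 → 12:26 UTC.
Add 2 hours and 2 minutes layover in Eucla → 14:28 UTC.
Add 14 hours and 45 minutes leg 2 → 05:13 UTC (May 4).
Add 1 hour and 30 minutes layover in Wellington → 06:43 UTC.
Add 8 hours and 35 minutes leg 3 → 15:18 UTC.
Meridia is UTC+10:00, so local arrival = 15:18 + 10:00 = 01:18 on May 5.

01:18 on May 5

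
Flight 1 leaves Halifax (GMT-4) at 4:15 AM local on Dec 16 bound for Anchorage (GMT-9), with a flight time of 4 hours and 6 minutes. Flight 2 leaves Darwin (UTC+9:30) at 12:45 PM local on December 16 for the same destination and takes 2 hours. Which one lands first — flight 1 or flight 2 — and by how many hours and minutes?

Flight 1 in UTC: 4:15 AM + 4:00 = 8:15 AM on Dec 16.
+4 hours 6 minutes → arrive 12:21 PM UTC on Dec 16.
Flight 2 in UTC: 12:45 PM − 9:30 = 3:15 AM on Dec 16.
+2 hours → arrive 5:15 AM UTC on Dec 16.
Flight 2 lands earlier by 7 hours 6 minutes.

the second, by 7 hours 6 minutes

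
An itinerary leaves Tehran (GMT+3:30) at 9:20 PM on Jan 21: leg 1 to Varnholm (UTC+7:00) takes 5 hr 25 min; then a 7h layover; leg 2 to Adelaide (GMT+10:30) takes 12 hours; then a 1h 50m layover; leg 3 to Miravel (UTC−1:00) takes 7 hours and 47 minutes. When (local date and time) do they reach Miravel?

2:52 AM on January 23

Convert departure to UTC: 9:20 PM − 3:30 = 5:50 PM UTC on Jan 21.
Add 5 hours and 25 minutes leg 1 → 11:15 PM UTC.
Add 7 hours layover in Varnholm → 6:15 AM UTC (Jan 22).
Add 12 hours leg 2 → 6:15 PM UTC.
Add 1 hour and 50 minutes layover in Adelaide → 8:05 PM UTC.
Add 7 hours 47 minutes leg 3 → 3:52 AM UTC (Jan 23).
Miravel is UTC−1:00, so local arrival = 3:52 AM − 1:00 = 2:52 AM on Jan 23.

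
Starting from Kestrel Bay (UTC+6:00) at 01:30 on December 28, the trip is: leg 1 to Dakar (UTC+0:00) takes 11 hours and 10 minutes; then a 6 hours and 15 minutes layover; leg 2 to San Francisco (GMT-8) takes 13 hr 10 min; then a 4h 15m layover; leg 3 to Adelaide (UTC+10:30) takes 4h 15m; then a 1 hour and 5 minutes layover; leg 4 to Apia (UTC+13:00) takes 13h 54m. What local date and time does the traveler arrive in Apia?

14:34 on Dec 30

Convert departure to UTC: 01:30 − 6:00 = 19:30 UTC on Dec 27.
Add 11 hours and 10 minutes leg 1 → 06:40 UTC (Dec 28).
Add 6 hours 15 minutes layover in Dakar → 12:55 UTC.
Add 13 hours and 10 minutes leg 2 → 02:05 UTC (Dec 29).
Add 4 hours 15 minutes layover in San Francisco → 06:20 UTC.
Add 4 hours 15 minutes leg 3 → 10:35 UTC.
Add 1 hour 5 minutes layover in Adelaide → 11:40 UTC.
Add 13 hours 54 minutes leg 4 → 01:34 UTC (Dec 30).
Apia is UTC+13:00, so local arrival = 01:34 + 13:00 = 14:34 on Dec 30.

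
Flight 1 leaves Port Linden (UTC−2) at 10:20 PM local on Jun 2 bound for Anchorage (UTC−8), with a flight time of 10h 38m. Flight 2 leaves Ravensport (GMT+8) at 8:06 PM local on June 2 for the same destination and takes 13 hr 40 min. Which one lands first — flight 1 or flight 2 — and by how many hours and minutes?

Flight 1 in UTC: 10:20 PM + 2:00 = 12:20 AM on Jun 3.
+10 hours and 38 minutes → arrive 10:58 AM UTC on Jun 3.
Flight 2 in UTC: 8:06 PM − 8:00 = 12:06 PM on Jun 2.
+13 hours 40 minutes → arrive 1:46 AM UTC on Jun 3.
Flight 2 lands earlier by 9 hours 12 minutes.

the second, by 9 hours 12 minutes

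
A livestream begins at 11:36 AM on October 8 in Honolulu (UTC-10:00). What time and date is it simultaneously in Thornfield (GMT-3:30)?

6:06 PM on October 8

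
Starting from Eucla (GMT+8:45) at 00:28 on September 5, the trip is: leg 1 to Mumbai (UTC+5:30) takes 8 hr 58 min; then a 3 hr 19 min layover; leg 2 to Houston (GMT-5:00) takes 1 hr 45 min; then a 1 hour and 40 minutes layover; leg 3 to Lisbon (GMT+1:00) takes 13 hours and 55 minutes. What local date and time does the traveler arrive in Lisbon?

Convert departure to UTC: 00:28 − 8:45 = 15:43 UTC on Sep 4.
Add 8 hours and 58 minutes leg 1 → 00:41 UTC (Sep 5).
Add 3 hours and 19 minutes layover in Mumbai → 04:00 UTC.
Add 1 hour 45 minutes leg 2 → 05:45 UTC.
Add 1 hour 40 minutes layover in Houston → 07:25 UTC.
Add 13 hours and 55 minutes leg 3 → 21:20 UTC.
Lisbon is UTC+1:00, so local arrival = 21:20 + 1:00 = 22:20 on Sep 5.

22:20 on Sep 5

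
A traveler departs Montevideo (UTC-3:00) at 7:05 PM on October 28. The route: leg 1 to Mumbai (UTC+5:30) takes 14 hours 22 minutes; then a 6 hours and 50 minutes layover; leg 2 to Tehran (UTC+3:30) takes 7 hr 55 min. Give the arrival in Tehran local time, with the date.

Convert departure to UTC: 7:05 PM + 3:00 = 10:05 PM UTC on Oct 28.
Add 14 hours 22 minutes leg 1 → 12:27 PM UTC (Oct 29).
Add 6 hours and 50 minutes layover in Mumbai → 7:17 PM UTC.
Add 7 hours 55 minutes leg 2 → 3:12 AM UTC (Oct 30).
Tehran is UTC+3:30, so local arrival = 3:12 AM + 3:30 = 6:42 AM on Oct 30.

6:42 AM on Oct 30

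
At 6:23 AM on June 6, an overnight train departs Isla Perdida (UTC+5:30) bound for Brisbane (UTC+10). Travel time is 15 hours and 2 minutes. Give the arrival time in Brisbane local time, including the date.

1:55 AM on Jun 7

Convert departure to UTC: 6:23 AM − 5:30 = 12:53 AM UTC on Jun 6.
Add 15 hours 2 minutes travel time → 3:55 PM UTC.
Brisbane is UTC+10:00, so local arrival = 3:55 PM + 10:00 = 1:55 AM on Jun 7.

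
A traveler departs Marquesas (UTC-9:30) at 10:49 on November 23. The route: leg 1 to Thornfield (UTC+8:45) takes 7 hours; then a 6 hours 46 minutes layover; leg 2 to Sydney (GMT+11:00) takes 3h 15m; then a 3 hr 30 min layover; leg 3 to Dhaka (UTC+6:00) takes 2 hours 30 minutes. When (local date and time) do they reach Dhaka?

01:20 on Nov 25

Convert departure to UTC: 10:49 + 9:30 = 20:19 UTC on Nov 23.
Add 7 hours leg 1 → 03:19 UTC (Nov 24).
Add 6 hours 46 minutes layover in Thornfield → 10:05 UTC.
Add 3 hours 15 minutes leg 2 → 13:20 UTC.
Add 3 hours 30 minutes layover in Sydney → 16:50 UTC.
Add 2 hours and 30 minutes leg 3 → 19:20 UTC.
Dhaka is UTC+6:00, so local arrival = 19:20 + 6:00 = 01:20 on Nov 25.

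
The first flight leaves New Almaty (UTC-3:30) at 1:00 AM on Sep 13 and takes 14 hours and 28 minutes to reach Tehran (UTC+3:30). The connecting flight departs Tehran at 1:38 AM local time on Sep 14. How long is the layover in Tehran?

3 hours 10 minutes

Convert departure to UTC: 1:00 AM + 3:30 = 4:30 AM UTC on Sep 13.
Add 14 hours and 28 minutes flight time → 6:58 PM UTC.
Tehran is UTC+3:30, so local arrival = 6:58 PM + 3:30 = 10:28 PM on Sep 13.
Layover = 1:38 AM − 10:28 PM (+1 day) = 3 hours 10 minutes.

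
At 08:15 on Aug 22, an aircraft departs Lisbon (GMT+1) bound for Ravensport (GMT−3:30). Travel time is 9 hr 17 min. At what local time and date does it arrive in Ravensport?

13:02 on August 22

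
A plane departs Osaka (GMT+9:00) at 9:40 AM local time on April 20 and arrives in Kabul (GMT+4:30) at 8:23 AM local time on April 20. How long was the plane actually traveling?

3 hours 13 minutes

Kabul is 4:30 behind Osaka.
Clock-face elapsed time (ignoring zones) is −1 hour 17 minutes.
Actual elapsed = −1 hour 17 minutes + 4:30 = 3 hours 13 minutes.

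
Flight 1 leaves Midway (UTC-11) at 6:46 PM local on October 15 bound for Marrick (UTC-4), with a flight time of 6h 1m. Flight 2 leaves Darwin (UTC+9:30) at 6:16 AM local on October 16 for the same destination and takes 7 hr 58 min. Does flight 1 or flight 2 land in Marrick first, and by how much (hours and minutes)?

Flight 1 in UTC: 6:46 PM + 11:00 = 5:46 AM on Oct 16.
+6 hours and 1 minute → arrive 11:47 AM UTC on Oct 16.
Flight 2 in UTC: 6:16 AM − 9:30 = 8:46 PM on Oct 15.
+7 hours 58 minutes → arrive 4:44 AM UTC on Oct 16.
Flight 2 lands earlier by 7 hours 3 minutes.

the second, by 7 hours 3 minutes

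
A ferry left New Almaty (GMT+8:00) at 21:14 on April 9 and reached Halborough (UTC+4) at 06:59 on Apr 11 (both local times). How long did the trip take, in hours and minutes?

37 hours 45 minutes

Departure in UTC: 21:14 − 8:00 = 13:14 on Apr 9.
Arrival in UTC: 06:59 − 4:00 = 02:59 on Apr 11.
Elapsed = 02:59 − 13:14 (+2 days) = 37 hours 45 minutes.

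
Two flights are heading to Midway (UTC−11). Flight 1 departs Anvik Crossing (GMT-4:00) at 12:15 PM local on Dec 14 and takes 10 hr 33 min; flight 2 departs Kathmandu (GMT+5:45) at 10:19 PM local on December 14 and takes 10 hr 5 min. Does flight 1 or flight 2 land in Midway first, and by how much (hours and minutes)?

the second, by 9 minutes

Flight 1 in UTC: 12:15 PM + 4:00 = 4:15 PM on Dec 14.
+10 hours 33 minutes → arrive 2:48 AM UTC on Dec 15.
Flight 2 in UTC: 10:19 PM − 5:45 = 4:34 PM on Dec 14.
+10 hours 5 minutes → arrive 2:39 AM UTC on Dec 15.
Flight 2 lands earlier by 9 minutes.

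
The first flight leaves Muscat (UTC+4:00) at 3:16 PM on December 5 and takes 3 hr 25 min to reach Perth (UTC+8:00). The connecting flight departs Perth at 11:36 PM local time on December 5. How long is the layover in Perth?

Convert departure to UTC: 3:16 PM − 4:00 = 11:16 AM UTC on Dec 5.
Add 3 hours 25 minutes flight time → 2:41 PM UTC.
Perth is UTC+8:00, so local arrival = 2:41 PM + 8:00 = 10:41 PM on Dec 5.
Layover = 11:36 PM − 10:41 PM = 55 minutes.

55 minutes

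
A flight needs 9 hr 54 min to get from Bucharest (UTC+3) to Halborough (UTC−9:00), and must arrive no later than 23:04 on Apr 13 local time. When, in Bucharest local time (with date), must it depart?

01:10 on April 14

Target arrival in UTC: 23:04 + 9:00 = 08:04 on Apr 14.
Subtract 9 hours 54 minutes → departure 22:10 UTC on Apr 13.
Bucharest is UTC+3:00: 22:10 + 3:00 = 01:10 on Apr 14.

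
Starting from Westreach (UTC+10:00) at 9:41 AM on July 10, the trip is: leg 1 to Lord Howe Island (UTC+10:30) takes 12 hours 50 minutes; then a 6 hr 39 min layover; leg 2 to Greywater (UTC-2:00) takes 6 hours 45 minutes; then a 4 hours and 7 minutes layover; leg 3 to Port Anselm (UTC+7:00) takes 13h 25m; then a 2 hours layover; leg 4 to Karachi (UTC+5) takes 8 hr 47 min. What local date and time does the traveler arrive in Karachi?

11:14 AM on Jul 12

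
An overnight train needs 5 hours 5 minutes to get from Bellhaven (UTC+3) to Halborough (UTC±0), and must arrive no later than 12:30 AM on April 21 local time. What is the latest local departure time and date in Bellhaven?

10:25 PM on April 20

Target arrival is already UTC: 12:30 AM on Apr 21.
Subtract 5 hours 5 minutes → departure 7:25 PM UTC on Apr 20.
Bellhaven is UTC+3:00: 7:25 PM + 3:00 = 10:25 PM on Apr 20.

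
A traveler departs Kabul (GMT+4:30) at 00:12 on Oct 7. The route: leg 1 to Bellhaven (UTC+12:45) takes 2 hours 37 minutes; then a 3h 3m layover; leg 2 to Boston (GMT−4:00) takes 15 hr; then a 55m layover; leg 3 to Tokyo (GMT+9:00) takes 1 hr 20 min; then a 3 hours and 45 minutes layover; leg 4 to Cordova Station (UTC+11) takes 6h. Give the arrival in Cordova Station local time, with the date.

Convert departure to UTC: 00:12 − 4:30 = 19:42 UTC on Oct 6.
Add 2 hours 37 minutes leg 1 → 22:19 UTC.
Add 3 hours and 3 minutes layover in Bellhaven → 01:22 UTC (Oct 7).
Add 15 hours leg 2 → 16:22 UTC.
Add 55 minutes layover in Boston → 17:17 UTC.
Add 1 hour and 20 minutes leg 3 → 18:37 UTC.
Add 3 hours 45 minutes layover in Tokyo → 22:22 UTC.
Add 6 hours leg 4 → 04:22 UTC (Oct 8).
Cordova Station is UTC+11:00, so local arrival = 04:22 + 11:00 = 15:22 on Oct 8.

15:22 on October 8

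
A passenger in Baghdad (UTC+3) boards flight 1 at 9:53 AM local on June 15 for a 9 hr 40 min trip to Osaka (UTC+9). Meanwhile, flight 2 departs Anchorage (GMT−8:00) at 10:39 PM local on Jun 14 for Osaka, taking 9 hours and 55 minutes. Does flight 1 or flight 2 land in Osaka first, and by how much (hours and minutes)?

Flight 1 in UTC: 9:53 AM − 3:00 = 6:53 AM on Jun 15.
+9 hours and 40 minutes → arrive 4:33 PM UTC on Jun 15.
Flight 2 in UTC: 10:39 PM + 8:00 = 6:39 AM on Jun 15.
+9 hours and 55 minutes → arrive 4:34 PM UTC on Jun 15.
Flight 1 lands earlier by 1 minute.

the first, by 1 minute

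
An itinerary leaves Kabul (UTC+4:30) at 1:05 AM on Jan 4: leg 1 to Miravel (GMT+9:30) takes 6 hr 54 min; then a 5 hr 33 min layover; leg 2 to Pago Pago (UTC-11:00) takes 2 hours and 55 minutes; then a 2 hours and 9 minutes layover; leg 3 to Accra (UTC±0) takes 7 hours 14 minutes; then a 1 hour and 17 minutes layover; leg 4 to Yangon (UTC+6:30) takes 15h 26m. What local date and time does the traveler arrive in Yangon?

Convert departure to UTC: 1:05 AM − 4:30 = 8:35 PM UTC on Jan 3.
Add 6 hours 54 minutes leg 1 → 3:29 AM UTC (Jan 4).
Add 5 hours 33 minutes layover in Miravel → 9:02 AM UTC.
Add 2 hours 55 minutes leg 2 → 11:57 AM UTC.
Add 2 hours 9 minutes layover in Pago Pago → 2:06 PM UTC.
Add 7 hours 14 minutes leg 3 → 9:20 PM UTC.
Add 1 hour 17 minutes layover in Accra → 10:37 PM UTC.
Add 15 hours and 26 minutes leg 4 → 2:03 PM UTC (Jan 5).
Yangon is UTC+6:30, so local arrival = 2:03 PM + 6:30 = 8:33 PM on Jan 5.

8:33 PM on January 5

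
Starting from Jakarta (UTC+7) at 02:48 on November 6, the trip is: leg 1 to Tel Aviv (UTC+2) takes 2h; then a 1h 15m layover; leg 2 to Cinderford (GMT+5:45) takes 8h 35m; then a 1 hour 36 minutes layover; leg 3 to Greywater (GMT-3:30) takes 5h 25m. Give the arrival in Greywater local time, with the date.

11:09 on November 6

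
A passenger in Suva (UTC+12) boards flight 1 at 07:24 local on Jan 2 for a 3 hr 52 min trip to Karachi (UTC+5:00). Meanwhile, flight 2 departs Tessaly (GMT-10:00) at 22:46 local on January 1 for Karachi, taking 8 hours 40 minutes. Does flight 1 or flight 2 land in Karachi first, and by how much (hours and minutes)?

Flight 1 in UTC: 07:24 − 12:00 = 19:24 on Jan 1.
+3 hours 52 minutes → arrive 23:16 UTC on Jan 1.
Flight 2 in UTC: 22:46 + 10:00 = 08:46 on Jan 2.
+8 hours 40 minutes → arrive 17:26 UTC on Jan 2.
Flight 1 lands earlier by 18 hours 10 minutes.

the first, by 18 hours 10 minutes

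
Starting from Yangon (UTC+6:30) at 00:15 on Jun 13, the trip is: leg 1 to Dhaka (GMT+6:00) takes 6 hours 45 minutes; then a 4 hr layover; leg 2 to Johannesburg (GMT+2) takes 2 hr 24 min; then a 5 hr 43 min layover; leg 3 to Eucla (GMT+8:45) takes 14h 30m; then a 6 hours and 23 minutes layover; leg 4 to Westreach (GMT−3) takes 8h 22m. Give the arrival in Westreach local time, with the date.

14:52 on Jun 14

Convert departure to UTC: 00:15 − 6:30 = 17:45 UTC on Jun 12.
Add 6 hours and 45 minutes leg 1 → 00:30 UTC (Jun 13).
Add 4 hours layover in Dhaka → 04:30 UTC.
Add 2 hours 24 minutes leg 2 → 06:54 UTC.
Add 5 hours 43 minutes layover in Johannesburg → 12:37 UTC.
Add 14 hours 30 minutes leg 3 → 03:07 UTC (Jun 14).
Add 6 hours 23 minutes layover in Eucla → 09:30 UTC.
Add 8 hours and 22 minutes leg 4 → 17:52 UTC.
Westreach is UTC−3:00, so local arrival = 17:52 − 3:00 = 14:52 on Jun 14.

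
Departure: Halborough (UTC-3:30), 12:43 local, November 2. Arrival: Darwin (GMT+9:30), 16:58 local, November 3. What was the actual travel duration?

15 hours 15 minutes

Departure in UTC: 12:43 + 3:30 = 16:13 on Nov 2.
Arrival in UTC: 16:58 − 9:30 = 07:28 on Nov 3.
Elapsed = 07:28 − 16:13 (+1 day) = 15 hours 15 minutes.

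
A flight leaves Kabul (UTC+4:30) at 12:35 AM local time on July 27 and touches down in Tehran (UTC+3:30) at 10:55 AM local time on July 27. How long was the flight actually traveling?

Departure in UTC: 12:35 AM − 4:30 = 8:05 PM on Jul 26.
Arrival in UTC: 10:55 AM − 3:30 = 7:25 AM on Jul 27.
Elapsed = 7:25 AM − 8:05 PM (+1 day) = 11 hours 20 minutes.

11 hours 20 minutes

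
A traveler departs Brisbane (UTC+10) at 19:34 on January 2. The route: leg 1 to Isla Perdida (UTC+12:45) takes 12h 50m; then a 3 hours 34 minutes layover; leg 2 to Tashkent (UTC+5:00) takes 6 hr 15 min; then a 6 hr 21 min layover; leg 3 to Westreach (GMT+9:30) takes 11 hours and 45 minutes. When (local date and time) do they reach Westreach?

11:49 on January 4

Convert departure to UTC: 19:34 − 10:00 = 09:34 UTC on Jan 2.
Add 12 hours 50 minutes leg 1 → 22:24 UTC.
Add 3 hours and 34 minutes layover in Isla Perdida → 01:58 UTC (Jan 3).
Add 6 hours 15 minutes leg 2 → 08:13 UTC.
Add 6 hours 21 minutes layover in Tashkent → 14:34 UTC.
Add 11 hours 45 minutes leg 3 → 02:19 UTC (Jan 4).
Westreach is UTC+9:30, so local arrival = 02:19 + 9:30 = 11:49 on Jan 4.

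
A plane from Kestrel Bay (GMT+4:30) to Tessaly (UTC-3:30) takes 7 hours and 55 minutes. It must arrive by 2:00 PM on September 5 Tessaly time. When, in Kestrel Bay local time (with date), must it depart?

2:05 PM on Sep 5

Target arrival in UTC: 2:00 PM + 3:30 = 5:30 PM on Sep 5.
Subtract 7 hours and 55 minutes → departure 9:35 AM UTC on Sep 5.
Kestrel Bay is UTC+4:30: 9:35 AM + 4:30 = 2:05 PM on Sep 5.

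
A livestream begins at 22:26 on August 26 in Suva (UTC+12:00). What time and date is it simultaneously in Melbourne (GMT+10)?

In UTC: 22:26 − 12:00 = 10:26 on Aug 26.
Melbourne is UTC+10:00: 10:26 + 10:00 = 20:26 on Aug 26.

20:26 on August 26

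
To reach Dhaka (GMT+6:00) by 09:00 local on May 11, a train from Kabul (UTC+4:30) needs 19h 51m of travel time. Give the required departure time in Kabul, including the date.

11:39 on May 10

Target arrival in UTC: 09:00 − 6:00 = 03:00 on May 11.
Subtract 19 hours and 51 minutes → departure 07:09 UTC on May 10.
Kabul is UTC+4:30: 07:09 + 4:30 = 11:39 on May 10.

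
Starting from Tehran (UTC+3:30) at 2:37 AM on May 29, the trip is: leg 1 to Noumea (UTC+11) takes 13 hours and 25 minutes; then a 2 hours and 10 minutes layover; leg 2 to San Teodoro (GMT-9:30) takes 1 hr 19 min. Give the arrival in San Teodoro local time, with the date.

6:31 AM on May 29

Convert departure to UTC: 2:37 AM − 3:30 = 11:07 PM UTC on May 28.
Add 13 hours and 25 minutes leg 1 → 12:32 PM UTC (May 29).
Add 2 hours and 10 minutes layover in Noumea → 2:42 PM UTC.
Add 1 hour and 19 minutes leg 2 → 4:01 PM UTC.
San Teodoro is UTC−9:30, so local arrival = 4:01 PM − 9:30 = 6:31 AM on May 29.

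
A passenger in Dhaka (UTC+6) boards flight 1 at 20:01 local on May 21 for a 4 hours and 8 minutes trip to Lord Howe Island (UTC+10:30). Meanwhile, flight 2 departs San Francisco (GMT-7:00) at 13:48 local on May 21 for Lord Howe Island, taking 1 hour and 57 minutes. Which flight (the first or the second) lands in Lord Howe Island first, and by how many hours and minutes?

the first, by 4 hours 36 minutes

Flight 1 in UTC: 20:01 − 6:00 = 14:01 on May 21.
+4 hours 8 minutes → arrive 18:09 UTC on May 21.
Flight 2 in UTC: 13:48 + 7:00 = 20:48 on May 21.
+1 hour 57 minutes → arrive 22:45 UTC on May 21.
Flight 1 lands earlier by 4 hours 36 minutes.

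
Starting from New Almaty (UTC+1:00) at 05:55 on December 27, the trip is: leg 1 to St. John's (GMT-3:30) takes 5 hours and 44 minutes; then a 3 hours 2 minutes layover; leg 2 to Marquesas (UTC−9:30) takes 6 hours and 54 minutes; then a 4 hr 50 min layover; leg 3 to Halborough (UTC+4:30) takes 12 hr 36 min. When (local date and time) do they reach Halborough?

18:31 on December 28

Convert departure to UTC: 05:55 − 1:00 = 04:55 UTC on Dec 27.
Add 5 hours 44 minutes leg 1 → 10:39 UTC.
Add 3 hours 2 minutes layover in St. John's → 13:41 UTC.
Add 6 hours 54 minutes leg 2 → 20:35 UTC.
Add 4 hours 50 minutes layover in Marquesas → 01:25 UTC (Dec 28).
Add 12 hours and 36 minutes leg 3 → 14:01 UTC.
Halborough is UTC+4:30, so local arrival = 14:01 + 4:30 = 18:31 on Dec 28.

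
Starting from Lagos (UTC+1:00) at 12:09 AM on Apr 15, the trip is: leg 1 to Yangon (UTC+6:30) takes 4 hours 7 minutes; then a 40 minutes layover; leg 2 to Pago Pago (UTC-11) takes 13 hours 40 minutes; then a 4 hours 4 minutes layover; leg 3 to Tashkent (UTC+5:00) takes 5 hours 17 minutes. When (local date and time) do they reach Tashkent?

Convert departure to UTC: 12:09 AM − 1:00 = 11:09 PM UTC on Apr 14.
Add 4 hours 7 minutes leg 1 → 3:16 AM UTC (Apr 15).
Add 40 minutes layover in Yangon → 3:56 AM UTC.
Add 13 hours and 40 minutes leg 2 → 5:36 PM UTC.
Add 4 hours and 4 minutes layover in Pago Pago → 9:40 PM UTC.
Add 5 hours and 17 minutes leg 3 → 2:57 AM UTC (Apr 16).
Tashkent is UTC+5:00, so local arrival = 2:57 AM + 5:00 = 7:57 AM on Apr 16.

7:57 AM on April 16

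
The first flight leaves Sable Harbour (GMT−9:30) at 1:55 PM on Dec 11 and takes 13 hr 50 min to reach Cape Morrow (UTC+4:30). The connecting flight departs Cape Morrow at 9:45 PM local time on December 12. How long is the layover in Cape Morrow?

Convert departure to UTC: 1:55 PM + 9:30 = 11:25 PM UTC on Dec 11.
Add 13 hours 50 minutes flight time → 1:15 PM UTC (Dec 12).
Cape Morrow is UTC+4:30, so local arrival = 1:15 PM + 4:30 = 5:45 PM on Dec 12.
Layover = 9:45 PM − 5:45 PM = 4 hours.

4 hours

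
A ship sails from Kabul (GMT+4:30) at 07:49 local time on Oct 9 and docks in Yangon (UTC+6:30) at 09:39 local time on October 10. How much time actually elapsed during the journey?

Departure in UTC: 07:49 − 4:30 = 03:19 on Oct 9.
Arrival in UTC: 09:39 − 6:30 = 03:09 on Oct 10.
Elapsed = 03:09 − 03:19 (+1 day) = 23 hours 50 minutes.

23 hours 50 minutes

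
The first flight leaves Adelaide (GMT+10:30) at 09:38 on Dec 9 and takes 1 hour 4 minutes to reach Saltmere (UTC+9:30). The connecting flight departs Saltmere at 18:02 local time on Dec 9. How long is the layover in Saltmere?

Convert departure to UTC: 09:38 − 10:30 = 23:08 UTC on Dec 8.
Add 1 hour and 4 minutes flight time → 00:12 UTC (Dec 9).
Saltmere is UTC+9:30, so local arrival = 00:12 + 9:30 = 09:42 on Dec 9.
Layover = 18:02 − 09:42 = 8 hours 20 minutes.

8 hours 20 minutes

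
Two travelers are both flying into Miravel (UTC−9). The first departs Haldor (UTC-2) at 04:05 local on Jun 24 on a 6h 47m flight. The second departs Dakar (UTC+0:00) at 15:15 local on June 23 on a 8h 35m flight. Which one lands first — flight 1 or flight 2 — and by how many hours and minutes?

the second, by 13 hours 2 minutes

Flight 1 in UTC: 04:05 + 2:00 = 06:05 on Jun 24.
+6 hours 47 minutes → arrive 12:52 UTC on Jun 24.
Flight 2 departs at 15:15 UTC (Jun 23).
+8 hours 35 minutes → arrive 23:50 UTC on Jun 23.
Flight 2 lands earlier by 13 hours 2 minutes.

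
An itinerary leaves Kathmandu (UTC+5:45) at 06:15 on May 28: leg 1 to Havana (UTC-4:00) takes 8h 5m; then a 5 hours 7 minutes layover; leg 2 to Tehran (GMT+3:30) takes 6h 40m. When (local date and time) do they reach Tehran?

Convert departure to UTC: 06:15 − 5:45 = 00:30 UTC on May 28.
Add 8 hours 5 minutes leg 1 → 08:35 UTC.
Add 5 hours and 7 minutes layover in Havana → 13:42 UTC.
Add 6 hours 40 minutes leg 2 → 20:22 UTC.
Tehran is UTC+3:30, so local arrival = 20:22 + 3:30 = 23:52 on May 28.

23:52 on May 28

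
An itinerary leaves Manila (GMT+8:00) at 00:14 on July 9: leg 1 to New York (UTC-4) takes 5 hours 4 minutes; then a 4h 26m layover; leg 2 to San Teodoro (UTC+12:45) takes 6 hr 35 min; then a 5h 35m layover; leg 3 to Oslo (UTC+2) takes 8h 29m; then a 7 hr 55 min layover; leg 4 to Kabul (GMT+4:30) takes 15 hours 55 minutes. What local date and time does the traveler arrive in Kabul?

Convert departure to UTC: 00:14 − 8:00 = 16:14 UTC on Jul 8.
Add 5 hours and 4 minutes leg 1 → 21:18 UTC.
Add 4 hours 26 minutes layover in New York → 01:44 UTC (Jul 9).
Add 6 hours 35 minutes leg 2 → 08:19 UTC.
Add 5 hours 35 minutes layover in San Teodoro → 13:54 UTC.
Add 8 hours and 29 minutes leg 3 → 22:23 UTC.
Add 7 hours 55 minutes layover in Oslo → 06:18 UTC (Jul 10).
Add 15 hours 55 minutes leg 4 → 22:13 UTC.
Kabul is UTC+4:30, so local arrival = 22:13 + 4:30 = 02:43 on Jul 11.

02:43 on July 11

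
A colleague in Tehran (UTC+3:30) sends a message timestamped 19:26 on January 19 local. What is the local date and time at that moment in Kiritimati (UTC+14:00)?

05:56 on January 20

In UTC: 19:26 − 3:30 = 15:56 on Jan 19.
Kiritimati is UTC+14:00: 15:56 + 14:00 = 05:56 on Jan 20.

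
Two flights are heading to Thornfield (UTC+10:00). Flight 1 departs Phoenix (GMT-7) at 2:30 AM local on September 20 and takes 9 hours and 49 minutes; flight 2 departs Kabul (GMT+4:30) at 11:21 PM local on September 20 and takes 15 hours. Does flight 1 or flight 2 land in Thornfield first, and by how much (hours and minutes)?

Flight 1 in UTC: 2:30 AM + 7:00 = 9:30 AM on Sep 20.
+9 hours and 49 minutes → arrive 7:19 PM UTC on Sep 20.
Flight 2 in UTC: 11:21 PM − 4:30 = 6:51 PM on Sep 20.
+15 hours → arrive 9:51 AM UTC on Sep 21.
Flight 1 lands earlier by 14 hours 32 minutes.

the first, by 14 hours 32 minutes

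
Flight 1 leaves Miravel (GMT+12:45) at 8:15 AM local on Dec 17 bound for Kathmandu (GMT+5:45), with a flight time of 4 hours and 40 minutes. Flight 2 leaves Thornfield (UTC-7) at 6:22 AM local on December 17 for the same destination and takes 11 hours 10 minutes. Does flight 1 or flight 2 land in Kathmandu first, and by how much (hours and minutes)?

the first, by 24 hours 22 minutes

Flight 1 in UTC: 8:15 AM − 12:45 = 7:30 PM on Dec 16.
+4 hours 40 minutes → arrive 12:10 AM UTC on Dec 17.
Flight 2 in UTC: 6:22 AM + 7:00 = 1:22 PM on Dec 17.
+11 hours 10 minutes → arrive 12:32 AM UTC on Dec 18.
Flight 1 lands earlier by 24 hours 22 minutes.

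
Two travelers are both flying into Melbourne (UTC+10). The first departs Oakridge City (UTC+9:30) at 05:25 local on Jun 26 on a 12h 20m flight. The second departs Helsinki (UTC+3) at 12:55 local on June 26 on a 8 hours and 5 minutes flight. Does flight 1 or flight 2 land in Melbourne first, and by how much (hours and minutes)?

Flight 1 in UTC: 05:25 − 9:30 = 19:55 on Jun 25.
+12 hours 20 minutes → arrive 08:15 UTC on Jun 26.
Flight 2 in UTC: 12:55 − 3:00 = 09:55 on Jun 26.
+8 hours 5 minutes → arrive 18:00 UTC on Jun 26.
Flight 1 lands earlier by 9 hours 45 minutes.

the first, by 9 hours 45 minutes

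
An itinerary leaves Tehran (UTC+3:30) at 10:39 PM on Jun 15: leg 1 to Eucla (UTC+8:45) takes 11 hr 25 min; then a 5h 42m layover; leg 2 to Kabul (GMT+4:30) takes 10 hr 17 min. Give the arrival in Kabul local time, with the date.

3:03 AM on June 17

Convert departure to UTC: 10:39 PM − 3:30 = 7:09 PM UTC on Jun 15.
Add 11 hours 25 minutes leg 1 → 6:34 AM UTC (Jun 16).
Add 5 hours and 42 minutes layover in Eucla → 12:16 PM UTC.
Add 10 hours and 17 minutes leg 2 → 10:33 PM UTC.
Kabul is UTC+4:30, so local arrival = 10:33 PM + 4:30 = 3:03 AM on Jun 17.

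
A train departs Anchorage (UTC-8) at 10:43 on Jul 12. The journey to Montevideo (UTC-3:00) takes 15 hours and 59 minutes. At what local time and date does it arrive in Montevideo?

07:42 on Jul 13

Convert departure to UTC: 10:43 + 8:00 = 18:43 UTC on Jul 12.
Add 15 hours and 59 minutes travel time → 10:42 UTC (Jul 13).
Montevideo is UTC−3:00, so local arrival = 10:42 − 3:00 = 07:42 on Jul 13.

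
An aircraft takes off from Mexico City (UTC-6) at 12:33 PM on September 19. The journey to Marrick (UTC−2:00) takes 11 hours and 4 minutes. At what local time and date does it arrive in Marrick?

3:37 AM on September 20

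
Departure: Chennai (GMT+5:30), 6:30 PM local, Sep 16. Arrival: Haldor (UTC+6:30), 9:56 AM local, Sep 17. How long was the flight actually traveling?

14 hours 26 minutes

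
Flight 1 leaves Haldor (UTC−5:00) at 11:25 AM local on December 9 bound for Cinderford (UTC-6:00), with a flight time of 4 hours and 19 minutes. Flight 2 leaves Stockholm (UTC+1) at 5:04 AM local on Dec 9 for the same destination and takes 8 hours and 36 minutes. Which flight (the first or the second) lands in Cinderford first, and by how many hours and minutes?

Flight 1 in UTC: 11:25 AM + 5:00 = 4:25 PM on Dec 9.
+4 hours and 19 minutes → arrive 8:44 PM UTC on Dec 9.
Flight 2 in UTC: 5:04 AM − 1:00 = 4:04 AM on Dec 9.
+8 hours 36 minutes → arrive 12:40 PM UTC on Dec 9.
Flight 2 lands earlier by 8 hours 4 minutes.

the second, by 8 hours 4 minutes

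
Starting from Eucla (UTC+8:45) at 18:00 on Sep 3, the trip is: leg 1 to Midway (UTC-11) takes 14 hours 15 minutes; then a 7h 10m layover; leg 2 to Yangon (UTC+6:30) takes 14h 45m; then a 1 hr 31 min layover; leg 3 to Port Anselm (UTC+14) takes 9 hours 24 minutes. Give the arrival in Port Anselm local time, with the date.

Convert departure to UTC: 18:00 − 8:45 = 09:15 UTC on Sep 3.
Add 14 hours and 15 minutes leg 1 → 23:30 UTC.
Add 7 hours 10 minutes layover in Midway → 06:40 UTC (Sep 4).
Add 14 hours and 45 minutes leg 2 → 21:25 UTC.
Add 1 hour 31 minutes layover in Yangon → 22:56 UTC.
Add 9 hours 24 minutes leg 3 → 08:20 UTC (Sep 5).
Port Anselm is UTC+14:00, so local arrival = 08:20 + 14:00 = 22:20 on Sep 5.

22:20 on September 5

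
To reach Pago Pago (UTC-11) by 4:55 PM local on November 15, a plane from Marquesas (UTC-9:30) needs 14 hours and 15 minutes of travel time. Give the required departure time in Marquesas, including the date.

4:10 AM on November 15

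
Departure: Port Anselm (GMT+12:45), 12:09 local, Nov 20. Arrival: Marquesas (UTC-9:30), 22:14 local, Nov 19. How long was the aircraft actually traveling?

Departure in UTC: 12:09 − 12:45 = 23:24 on Nov 19.
Arrival in UTC: 22:14 + 9:30 = 07:44 on Nov 20.
Elapsed = 07:44 − 23:24 (+1 day) = 8 hours 20 minutes.

8 hours 20 minutes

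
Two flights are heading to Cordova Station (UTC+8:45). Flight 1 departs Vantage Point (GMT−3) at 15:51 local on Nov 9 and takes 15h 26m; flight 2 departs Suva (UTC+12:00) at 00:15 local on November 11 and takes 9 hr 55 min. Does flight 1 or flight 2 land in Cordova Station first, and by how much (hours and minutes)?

Flight 1 in UTC: 15:51 + 3:00 = 18:51 on Nov 9.
+15 hours 26 minutes → arrive 10:17 UTC on Nov 10.
Flight 2 in UTC: 00:15 − 12:00 = 12:15 on Nov 10.
+9 hours 55 minutes → arrive 22:10 UTC on Nov 10.
Flight 1 lands earlier by 11 hours 53 minutes.

the first, by 11 hours 53 minutes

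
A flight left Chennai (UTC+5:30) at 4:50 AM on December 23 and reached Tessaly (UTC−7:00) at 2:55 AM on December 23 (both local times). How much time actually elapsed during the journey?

Tessaly is 12:30 behind Chennai.
Clock-face elapsed time (ignoring zones) is −1 hour 55 minutes.
Actual elapsed = −1 hour 55 minutes + 12:30 = 10 hours 35 minutes.

10 hours 35 minutes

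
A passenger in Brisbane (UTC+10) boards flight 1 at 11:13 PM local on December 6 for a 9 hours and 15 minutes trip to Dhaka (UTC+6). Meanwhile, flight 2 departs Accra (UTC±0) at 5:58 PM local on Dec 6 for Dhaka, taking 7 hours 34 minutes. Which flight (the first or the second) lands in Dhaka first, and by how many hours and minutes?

the first, by 3 hours 4 minutes

Flight 1 in UTC: 11:13 PM − 10:00 = 1:13 PM on Dec 6.
+9 hours 15 minutes → arrive 10:28 PM UTC on Dec 6.
Flight 2 departs at 5:58 PM UTC (Dec 6).
+7 hours and 34 minutes → arrive 1:32 AM UTC on Dec 7.
Flight 1 lands earlier by 3 hours 4 minutes.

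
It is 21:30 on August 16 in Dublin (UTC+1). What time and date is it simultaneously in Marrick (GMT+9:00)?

In UTC: 21:30 − 1:00 = 20:30 on Aug 16.
Marrick is UTC+9:00: 20:30 + 9:00 = 05:30 on Aug 17.

05:30 on August 17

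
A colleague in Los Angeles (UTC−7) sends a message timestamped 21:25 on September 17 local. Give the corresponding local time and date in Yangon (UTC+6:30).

10:55 on September 18

Yangon is 13:30 ahead of Los Angeles.
Shift by the zone difference: 21:25 + 13:30 = 10:55 on Sep 18 in Yangon.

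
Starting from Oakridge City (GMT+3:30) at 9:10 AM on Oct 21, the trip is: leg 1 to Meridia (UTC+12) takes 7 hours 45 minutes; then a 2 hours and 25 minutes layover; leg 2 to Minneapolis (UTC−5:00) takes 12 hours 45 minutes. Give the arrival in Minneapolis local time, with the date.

Convert departure to UTC: 9:10 AM − 3:30 = 5:40 AM UTC on Oct 21.
Add 7 hours and 45 minutes leg 1 → 1:25 PM UTC.
Add 2 hours 25 minutes layover in Meridia → 3:50 PM UTC.
Add 12 hours and 45 minutes leg 2 → 4:35 AM UTC (Oct 22).
Minneapolis is UTC−5:00, so local arrival = 4:35 AM − 5:00 = 11:35 PM on Oct 21.

11:35 PM on October 21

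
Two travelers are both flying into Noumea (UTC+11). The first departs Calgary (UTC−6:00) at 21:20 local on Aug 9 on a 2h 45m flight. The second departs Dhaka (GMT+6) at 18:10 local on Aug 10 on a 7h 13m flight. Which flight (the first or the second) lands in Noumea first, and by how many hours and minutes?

the first, by 13 hours 18 minutes

Flight 1 in UTC: 21:20 + 6:00 = 03:20 on Aug 10.
+2 hours and 45 minutes → arrive 06:05 UTC on Aug 10.
Flight 2 in UTC: 18:10 − 6:00 = 12:10 on Aug 10.
+7 hours 13 minutes → arrive 19:23 UTC on Aug 10.
Flight 1 lands earlier by 13 hours 18 minutes.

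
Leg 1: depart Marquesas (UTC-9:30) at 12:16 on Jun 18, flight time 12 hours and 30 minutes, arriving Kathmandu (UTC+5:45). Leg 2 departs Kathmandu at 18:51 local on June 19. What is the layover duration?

2 hours 50 minutes

Convert departure to UTC: 12:16 + 9:30 = 21:46 UTC on Jun 18.
Add 12 hours and 30 minutes flight time → 10:16 UTC (Jun 19).
Kathmandu is UTC+5:45, so local arrival = 10:16 + 5:45 = 16:01 on Jun 19.
Layover = 18:51 − 16:01 = 2 hours 50 minutes.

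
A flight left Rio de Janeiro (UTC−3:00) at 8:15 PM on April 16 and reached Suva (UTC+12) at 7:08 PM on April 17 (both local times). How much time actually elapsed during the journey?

Suva is 15:00 ahead of Rio de Janeiro.
Clock-face elapsed time (ignoring zones) is 22 hours 53 minutes.
Actual elapsed = 22 hours 53 minutes − 15:00 = 7 hours 53 minutes.

7 hours 53 minutes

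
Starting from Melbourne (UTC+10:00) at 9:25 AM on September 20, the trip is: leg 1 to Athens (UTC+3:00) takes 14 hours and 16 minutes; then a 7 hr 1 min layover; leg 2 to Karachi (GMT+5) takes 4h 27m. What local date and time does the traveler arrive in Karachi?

6:09 AM on September 21

Convert departure to UTC: 9:25 AM − 10:00 = 11:25 PM UTC on Sep 19.
Add 14 hours and 16 minutes leg 1 → 1:41 PM UTC (Sep 20).
Add 7 hours 1 minute layover in Athens → 8:42 PM UTC.
Add 4 hours and 27 minutes leg 2 → 1:09 AM UTC (Sep 21).
Karachi is UTC+5:00, so local arrival = 1:09 AM + 5:00 = 6:09 AM on Sep 21.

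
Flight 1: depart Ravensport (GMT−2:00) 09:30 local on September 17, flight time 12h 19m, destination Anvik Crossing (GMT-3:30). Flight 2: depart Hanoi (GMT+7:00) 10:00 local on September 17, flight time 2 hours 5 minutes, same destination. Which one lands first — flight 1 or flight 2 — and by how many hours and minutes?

Flight 1 in UTC: 09:30 + 2:00 = 11:30 on Sep 17.
+12 hours and 19 minutes → arrive 23:49 UTC on Sep 17.
Flight 2 in UTC: 10:00 − 7:00 = 03:00 on Sep 17.
+2 hours and 5 minutes → arrive 05:05 UTC on Sep 17.
Flight 2 lands earlier by 18 hours 44 minutes.

the second, by 18 hours 44 minutes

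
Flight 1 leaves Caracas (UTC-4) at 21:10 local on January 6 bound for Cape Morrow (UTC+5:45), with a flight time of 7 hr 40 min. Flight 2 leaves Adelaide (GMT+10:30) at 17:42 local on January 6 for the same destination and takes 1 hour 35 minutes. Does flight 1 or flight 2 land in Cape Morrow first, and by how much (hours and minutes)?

the second, by 24 hours 3 minutes

Flight 1 in UTC: 21:10 + 4:00 = 01:10 on Jan 7.
+7 hours 40 minutes → arrive 08:50 UTC on Jan 7.
Flight 2 in UTC: 17:42 − 10:30 = 07:12 on Jan 6.
+1 hour and 35 minutes → arrive 08:47 UTC on Jan 6.
Flight 2 lands earlier by 24 hours 3 minutes.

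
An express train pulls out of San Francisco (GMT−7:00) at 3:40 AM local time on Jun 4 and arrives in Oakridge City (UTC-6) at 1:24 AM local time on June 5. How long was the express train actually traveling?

20 hours 44 minutes

Oakridge City is 1:00 ahead of San Francisco.
Clock-face elapsed time (ignoring zones) is 21 hours 44 minutes.
Actual elapsed = 21 hours 44 minutes − 1:00 = 20 hours 44 minutes.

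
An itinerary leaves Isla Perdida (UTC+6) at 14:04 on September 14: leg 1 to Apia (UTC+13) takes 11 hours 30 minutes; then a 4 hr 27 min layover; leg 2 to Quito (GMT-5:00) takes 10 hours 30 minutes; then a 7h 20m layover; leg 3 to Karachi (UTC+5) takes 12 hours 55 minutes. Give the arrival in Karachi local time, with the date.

Convert departure to UTC: 14:04 − 6:00 = 08:04 UTC on Sep 14.
Add 11 hours and 30 minutes leg 1 → 19:34 UTC.
Add 4 hours 27 minutes layover in Apia → 00:01 UTC (Sep 15).
Add 10 hours 30 minutes leg 2 → 10:31 UTC.
Add 7 hours 20 minutes layover in Quito → 17:51 UTC.
Add 12 hours 55 minutes leg 3 → 06:46 UTC (Sep 16).
Karachi is UTC+5:00, so local arrival = 06:46 + 5:00 = 11:46 on Sep 16.

11:46 on September 16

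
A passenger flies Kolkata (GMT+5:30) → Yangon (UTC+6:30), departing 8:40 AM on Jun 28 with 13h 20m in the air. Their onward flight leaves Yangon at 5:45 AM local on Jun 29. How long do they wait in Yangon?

Convert departure to UTC: 8:40 AM − 5:30 = 3:10 AM UTC on Jun 28.
Add 13 hours 20 minutes flight time → 4:30 PM UTC.
Yangon is UTC+6:30, so local arrival = 4:30 PM + 6:30 = 11:00 PM on Jun 28.
Layover = 5:45 AM − 11:00 PM (+1 day) = 6 hours 45 minutes.

6 hours 45 minutes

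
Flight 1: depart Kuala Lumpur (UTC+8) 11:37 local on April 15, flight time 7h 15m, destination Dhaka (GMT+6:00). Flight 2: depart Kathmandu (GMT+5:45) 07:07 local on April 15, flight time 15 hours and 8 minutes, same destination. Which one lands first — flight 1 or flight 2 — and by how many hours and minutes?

the first, by 5 hours 38 minutes

Flight 1 in UTC: 11:37 − 8:00 = 03:37 on Apr 15.
+7 hours and 15 minutes → arrive 10:52 UTC on Apr 15.
Flight 2 in UTC: 07:07 − 5:45 = 01:22 on Apr 15.
+15 hours and 8 minutes → arrive 16:30 UTC on Apr 15.
Flight 1 lands earlier by 5 hours 38 minutes.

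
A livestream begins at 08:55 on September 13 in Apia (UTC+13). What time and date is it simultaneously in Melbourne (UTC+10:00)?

In UTC: 08:55 − 13:00 = 19:55 on Sep 12.
Melbourne is UTC+10:00: 19:55 + 10:00 = 05:55 on Sep 13.

05:55 on Sep 13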